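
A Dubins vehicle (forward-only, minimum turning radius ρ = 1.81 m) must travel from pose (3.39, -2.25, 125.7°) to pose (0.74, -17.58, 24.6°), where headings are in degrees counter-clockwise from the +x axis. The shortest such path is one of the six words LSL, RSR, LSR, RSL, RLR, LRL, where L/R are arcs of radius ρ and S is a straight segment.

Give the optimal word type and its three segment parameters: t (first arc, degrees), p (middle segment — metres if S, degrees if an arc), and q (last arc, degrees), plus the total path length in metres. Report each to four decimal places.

LSL: t = 135.5945°, p = 12.7753 m, q = 123.3055°, L = 20.9540 m

Let ψ = atan2(Δy, Δx) = atan2(-15.33, -2.65) = -99.8074° be the start→goal bearing.
Normalize: d = |goal − start| / ρ = 15.557358/1.81 = 8.595226, α = (θ_start − ψ) mod 360° = 225.5074° = 3.935847 rad, β = (θ_goal − ψ) mod 360° = 124.4074° = 2.171319 rad.
Common terms: sin α = -0.713341, cos α = -0.700817, sin β = 0.825040, cos β = -0.565074, cos(α−β) = -0.192522, d² = 73.877904. Work in radians in the unit-radius frame; every candidate has L = ρ·(t + p + q).
LSL: p² = 2 + d² − 2cos(α−β) + 2d(sin α − sin β) = 49.817474; p = √p² = 7.058149; φ = atan2(cos β − cos α, d + sin α − sin β) = 0.019233 rad; t = (φ − α) mod 2π = 2.366571 rad, q = (β − φ) mod 2π = 2.152086 rad → L = 1.81·(2.366571 + 7.058149 + 2.152086) = 1.81·11.576807 = 20.954021 m
RSR: p² = 2 + d² − 2cos(α−β) + 2d(sin β − sin α) = 102.708421; p = √p² = 10.134516; φ = atan2(cos α − cos β, d − sin α + sin β) = -0.013394 rad; t = (α − φ) mod 2π = 3.949242 rad, q = (φ − β) mod 2π = 4.098471 rad → L = 1.81·(3.949242 + 10.134516 + 4.098471) = 1.81·18.182230 = 32.909835 m
LSR: p² = d² − 2 + 2cos(α−β) + 2d(sin α + sin β) = 73.413011; p = √p² = 8.568139; φ = atan2(−cos α − cos β, d + sin α + sin β) − atan2(−2, p) = 0.373694 rad; t = (φ − α) mod 2π = 2.721032 rad, q = (φ − β) mod 2π = 4.485560 rad → L = 1.81·(2.721032 + 8.568139 + 4.485560) = 1.81·15.774732 = 28.552265 m
RSL: p² = d² − 2 + 2cos(α−β) − 2d(sin α + sin β) = 69.572708; p = √p² = 8.341026; φ = atan2(cos α + cos β, d − sin α − sin β) − atan2(2, p) = -0.383460 rad; t = (α − φ) mod 2π = 4.319308 rad, q = (β − φ) mod 2π = 2.554780 rad → L = 1.81·(4.319308 + 8.341026 + 2.554780) = 1.81·15.215113 = 27.539354 m
RLR: c = (6 − d² + 2cos(α−β) + 2d(sin α − sin β))/8 = -11.838553, |c| > 1 → infeasible
LRL: c = (6 − d² + 2cos(α−β) − 2d(sin α − sin β))/8 = -5.227184, |c| > 1 → infeasible
Shortest: LSL with L = 20.954021 m ≈ 20.9540 m
Convert LSL to answer units (arcs ×180/π): t = 2.366571·180/π = 135.5945°, p = ρ·p = 1.81·7.058149 = 12.7753 m, q = 2.152086·180/π = 123.3055°, L = 20.9540 m.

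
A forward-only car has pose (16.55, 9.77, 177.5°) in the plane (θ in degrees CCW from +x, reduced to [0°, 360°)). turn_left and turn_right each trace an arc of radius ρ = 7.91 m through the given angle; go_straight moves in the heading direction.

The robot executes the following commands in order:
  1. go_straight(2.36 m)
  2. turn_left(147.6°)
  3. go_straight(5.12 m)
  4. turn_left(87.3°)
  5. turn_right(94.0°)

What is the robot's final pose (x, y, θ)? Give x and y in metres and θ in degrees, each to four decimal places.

set_pose: (x, y, θ) = (16.5500, 9.7700, 177.5000°), ρ = 7.91
go_straight(2.36): x += 2.36·cos θ, y += 2.36·sin θ → (14.1922, 9.8729, 177.5000°)
turn_left(147.6°): centre at ρ to the left, rotate +147.6° → (9.3215, -4.5169, 325.1000°)
go_straight(5.12): x += 5.12·cos θ, y += 5.12·sin θ → (13.5207, -7.4463, 325.1000°)
turn_left(87.3°): centre at ρ to the left, rotate +87.3° → (24.3134, -5.7852, 412.4000° ≡ 52.4000°)
turn_right(94.0°): centre at ρ to the right, rotate −94.0° → (35.8321, -4.6963, -41.6000° ≡ 318.4000°)

(35.8321, -4.6963, 318.4000°)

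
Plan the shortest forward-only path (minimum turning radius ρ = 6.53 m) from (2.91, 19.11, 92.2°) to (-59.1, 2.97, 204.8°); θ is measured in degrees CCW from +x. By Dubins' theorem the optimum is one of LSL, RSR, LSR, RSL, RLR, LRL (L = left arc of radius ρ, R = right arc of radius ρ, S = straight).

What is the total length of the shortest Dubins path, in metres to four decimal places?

Let ψ = atan2(Δy, Δx) = atan2(-16.14, -62.01) = -165.4107° be the start→goal bearing.
Normalize: d = |goal − start| / ρ = 64.076046/6.53 = 9.812565, α = (θ_start − ψ) mod 360° = 257.6107° = 4.496155 rad, β = (θ_goal − ψ) mod 360° = 10.2107° = 0.178211 rad.
Common terms: sin α = -0.976712, cos α = -0.214552, sin β = 0.177269, cos β = 0.984162, cos(α−β) = -0.384295, d² = 96.286422. Work in radians in the unit-radius frame; every candidate has L = ρ·(t + p + q).
LSL: p² = 2 + d² − 2cos(α−β) + 2d(sin α − sin β) = 76.407978; p = √p² = 8.741166; φ = atan2(cos β − cos α, d + sin α − sin β) = 0.137568 rad; t = (φ − α) mod 2π = 1.924598 rad, q = (β − φ) mod 2π = 0.040643 rad → L = 6.53·(1.924598 + 8.741166 + 0.040643) = 6.53·10.706406 = 69.912834 m
RSR: p² = 2 + d² − 2cos(α−β) + 2d(sin β − sin α) = 121.702047; p = √p² = 11.031865; φ = atan2(cos α − cos β, d − sin α + sin β) = -0.108874 rad; t = (α − φ) mod 2π = 4.605030 rad, q = (φ − β) mod 2π = 5.996100 rad → L = 6.53·(4.605030 + 11.031865 + 5.996100) = 6.53·21.632995 = 141.263457 m
LSR: p² = d² − 2 + 2cos(α−β) + 2d(sin α + sin β) = 77.828650; p = √p² = 8.822055; φ = atan2(−cos α − cos β, d + sin α + sin β) − atan2(−2, p) = 0.137755 rad; t = (φ − α) mod 2π = 1.924785 rad, q = (φ − β) mod 2π = 6.242730 rad → L = 6.53·(1.924785 + 8.822055 + 6.242730) = 6.53·16.989570 = 110.941889 m
RSL: p² = d² − 2 + 2cos(α−β) − 2d(sin α + sin β) = 109.207013; p = √p² = 10.450216; φ = atan2(cos α + cos β, d − sin α − sin β) − atan2(2, p) = -0.116701 rad; t = (α − φ) mod 2π = 4.612857 rad, q = (β − φ) mod 2π = 0.294912 rad → L = 6.53·(4.612857 + 10.450216 + 0.294912) = 6.53·15.357984 = 100.287638 m
RLR: c = (6 − d² + 2cos(α−β) + 2d(sin α − sin β))/8 = -14.212756, |c| > 1 → infeasible
LRL: c = (6 − d² + 2cos(α−β) − 2d(sin α − sin β))/8 = -8.550997, |c| > 1 → infeasible
Shortest: LSL with L = 69.912834 m ≈ 69.9128 m

69.9128 m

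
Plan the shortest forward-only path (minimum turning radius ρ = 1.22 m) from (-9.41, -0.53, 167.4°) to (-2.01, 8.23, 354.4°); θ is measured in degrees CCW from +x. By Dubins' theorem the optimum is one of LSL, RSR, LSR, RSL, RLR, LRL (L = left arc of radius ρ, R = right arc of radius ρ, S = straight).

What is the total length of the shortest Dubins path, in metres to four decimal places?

13.1492 m

Let ψ = atan2(Δy, Δx) = atan2(8.76, 7.40) = 49.8106° be the start→goal bearing.
Normalize: d = |goal − start| / ρ = 11.467240/1.22 = 9.399377, α = (θ_start − ψ) mod 360° = 117.5894° = 2.052322 rad, β = (θ_goal − ψ) mod 360° = 304.5894° = 5.316088 rad.
Common terms: sin α = 0.886289, cos α = -0.463132, sin β = -0.823241, cos β = 0.567692, cos(α−β) = -0.992546, d² = 88.348293. Work in radians in the unit-radius frame; every candidate has L = ρ·(t + p + q).
LSL: p² = 2 + d² − 2cos(α−β) + 2d(sin α − sin β) = 124.470429; p = √p² = 11.156632; φ = atan2(cos β − cos α, d + sin α − sin β) = 0.092528 rad; t = (φ − α) mod 2π = 4.323390 rad, q = (β − φ) mod 2π = 5.223561 rad → L = 1.22·(4.323390 + 11.156632 + 5.223561) = 1.22·20.703583 = 25.258371 m
RSR: p² = 2 + d² − 2cos(α−β) + 2d(sin β − sin α) = 60.196343; p = √p² = 7.758630; φ = atan2(cos α − cos β, d − sin α + sin β) = -0.133256 rad; t = (α − φ) mod 2π = 2.185578 rad, q = (φ − β) mod 2π = 0.833842 rad → L = 1.22·(2.185578 + 7.758630 + 0.833842) = 1.22·10.778050 = 13.149221 m
LSR: p² = d² − 2 + 2cos(α−β) + 2d(sin α + sin β) = 85.548423; p = √p² = 9.249239; φ = atan2(−cos α − cos β, d + sin α + sin β) − atan2(−2, p) = 0.201906 rad; t = (φ − α) mod 2π = 4.432769 rad, q = (φ − β) mod 2π = 1.169003 rad → L = 1.22·(4.432769 + 9.249239 + 1.169003) = 1.22·14.851011 = 18.118233 m
RSL: p² = d² − 2 + 2cos(α−β) − 2d(sin α + sin β) = 83.177979; p = √p² = 9.120196; φ = atan2(cos α + cos β, d − sin α − sin β) − atan2(2, p) = -0.204678 rad; t = (α − φ) mod 2π = 2.257000 rad, q = (β − φ) mod 2π = 5.520766 rad → L = 1.22·(2.257000 + 9.120196 + 5.520766) = 1.22·16.897962 = 20.615514 m
RLR: c = (6 − d² + 2cos(α−β) + 2d(sin α − sin β))/8 = -6.524543, |c| > 1 → infeasible
LRL: c = (6 − d² + 2cos(α−β) − 2d(sin α − sin β))/8 = -14.558804, |c| > 1 → infeasible
Shortest: RSR with L = 13.149221 m ≈ 13.1492 m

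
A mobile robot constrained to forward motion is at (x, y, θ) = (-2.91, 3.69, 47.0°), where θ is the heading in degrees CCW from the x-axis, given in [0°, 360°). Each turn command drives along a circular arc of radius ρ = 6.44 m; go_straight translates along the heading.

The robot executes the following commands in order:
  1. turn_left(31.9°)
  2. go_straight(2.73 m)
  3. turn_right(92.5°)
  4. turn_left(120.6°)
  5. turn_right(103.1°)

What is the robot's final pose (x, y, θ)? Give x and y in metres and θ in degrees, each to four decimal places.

set_pose: (x, y, θ) = (-2.9100, 3.6900, 47.0000°), ρ = 6.44
turn_left(31.9°): centre at ρ to the left, rotate +31.9° → (-1.3004, 6.8422, 78.9000°)
go_straight(2.73): x += 2.73·cos θ, y += 2.73·sin θ → (-0.7748, 9.5212, 78.9000°)
turn_right(92.5°): centre at ρ to the right, rotate −92.5° → (7.0590, 14.5407, -13.6000° ≡ 346.4000°)
turn_left(120.6°): centre at ρ to the left, rotate +120.6° → (14.7319, 22.6830, 467.0000° ≡ 107.0000°)
turn_right(103.1°): centre at ρ to the right, rotate −103.1° → (20.4525, 30.9910, 3.9000°)

(20.4525, 30.9910, 3.9000°)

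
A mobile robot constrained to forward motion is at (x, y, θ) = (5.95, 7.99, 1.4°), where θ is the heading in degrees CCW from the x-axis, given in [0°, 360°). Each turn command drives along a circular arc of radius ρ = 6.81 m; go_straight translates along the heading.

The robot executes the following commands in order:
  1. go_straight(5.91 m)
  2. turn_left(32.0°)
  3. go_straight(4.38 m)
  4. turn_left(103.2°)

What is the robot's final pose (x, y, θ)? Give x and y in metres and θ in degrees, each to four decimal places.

(20.0276, 22.3014, 136.6000°)

set_pose: (x, y, θ) = (5.9500, 7.9900, 1.4000°), ρ = 6.81
go_straight(5.91): x += 5.91·cos θ, y += 5.91·sin θ → (11.8582, 8.1344, 1.4000°)
turn_left(32.0°): centre at ρ to the left, rotate +32.0° → (15.4406, 9.2570, 33.4000°)
go_straight(4.38): x += 4.38·cos θ, y += 4.38·sin θ → (19.0973, 11.6682, 33.4000°)
turn_left(103.2°): centre at ρ to the left, rotate +103.2° → (20.0276, 22.3014, 136.6000°)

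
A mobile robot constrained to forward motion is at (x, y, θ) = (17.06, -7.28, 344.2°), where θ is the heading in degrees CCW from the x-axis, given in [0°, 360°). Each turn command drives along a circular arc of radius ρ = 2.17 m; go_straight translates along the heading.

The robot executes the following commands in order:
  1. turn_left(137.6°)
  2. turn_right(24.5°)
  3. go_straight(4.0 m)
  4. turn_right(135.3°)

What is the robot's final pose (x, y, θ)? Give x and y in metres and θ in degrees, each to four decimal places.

set_pose: (x, y, θ) = (17.0600, -7.2800, 344.2000°), ρ = 2.17
turn_left(137.6°): centre at ρ to the left, rotate +137.6° → (19.4951, -4.0485, 481.8000° ≡ 121.8000°)
turn_right(24.5°): centre at ρ to the right, rotate −24.5° → (19.1870, -3.1807, 97.3000°)
go_straight(4.0): x += 4.0·cos θ, y += 4.0·sin θ → (18.6787, 0.7868, 97.3000°)
turn_right(135.3°): centre at ρ to the right, rotate −135.3° → (22.1671, 2.7726, -38.0000° ≡ 322.0000°)

(22.1671, 2.7726, 322.0000°)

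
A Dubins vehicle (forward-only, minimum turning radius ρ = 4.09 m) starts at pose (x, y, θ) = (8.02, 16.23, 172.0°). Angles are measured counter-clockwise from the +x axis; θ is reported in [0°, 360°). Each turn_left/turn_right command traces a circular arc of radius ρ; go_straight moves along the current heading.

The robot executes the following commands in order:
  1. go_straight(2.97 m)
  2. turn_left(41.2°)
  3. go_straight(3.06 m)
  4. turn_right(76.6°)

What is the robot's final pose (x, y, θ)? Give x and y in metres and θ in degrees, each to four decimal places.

(-5.3401, 14.7906, 136.6000°)

set_pose: (x, y, θ) = (8.0200, 16.2300, 172.0000°), ρ = 4.09
go_straight(2.97): x += 2.97·cos θ, y += 2.97·sin θ → (5.0789, 16.6433, 172.0000°)
turn_left(41.2°): centre at ρ to the left, rotate +41.2° → (2.2702, 16.0155, 213.2000°)
go_straight(3.06): x += 3.06·cos θ, y += 3.06·sin θ → (-0.2903, 14.3400, 213.2000°)
turn_right(76.6°): centre at ρ to the right, rotate −76.6° → (-5.3401, 14.7906, 136.6000°)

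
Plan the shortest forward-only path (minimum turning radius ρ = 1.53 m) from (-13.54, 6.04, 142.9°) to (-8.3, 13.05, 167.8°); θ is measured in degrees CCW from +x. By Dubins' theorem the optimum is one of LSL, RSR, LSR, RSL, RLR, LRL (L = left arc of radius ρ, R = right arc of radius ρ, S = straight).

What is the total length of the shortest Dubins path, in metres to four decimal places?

12.4651 m

Let ψ = atan2(Δy, Δx) = atan2(7.01, 5.24) = 53.2218° be the start→goal bearing.
Normalize: d = |goal − start| / ρ = 8.752011/1.53 = 5.720269, α = (θ_start − ψ) mod 360° = 89.6782° = 1.565181 rad, β = (θ_goal − ψ) mod 360° = 114.5782° = 1.999768 rad.
Common terms: sin α = 0.999984, cos α = 0.005616, sin β = 0.909394, cos β = -0.415936, cos(α−β) = 0.907044, d² = 32.721475. Work in radians in the unit-radius frame; every candidate has L = ρ·(t + p + q).
LSL: p² = 2 + d² − 2cos(α−β) + 2d(sin α − sin β) = 33.943786; p = √p² = 5.826130; φ = atan2(cos β − cos α, d + sin α − sin β) = -0.072419 rad; t = (φ − α) mod 2π = 4.645586 rad, q = (β − φ) mod 2π = 2.072186 rad → L = 1.53·(4.645586 + 5.826130 + 2.072186) = 1.53·12.543902 = 19.192170 m
RSR: p² = 2 + d² − 2cos(α−β) + 2d(sin β − sin α) = 31.870987; p = √p² = 5.645439; φ = atan2(cos α − cos β, d − sin α + sin β) = 0.074741 rad; t = (α − φ) mod 2π = 1.490440 rad, q = (φ − β) mod 2π = 4.358158 rad → L = 1.53·(1.490440 + 5.645439 + 4.358158) = 1.53·11.494038 = 17.585878 m
LSR: p² = d² − 2 + 2cos(α−β) + 2d(sin α + sin β) = 54.379877; p = √p² = 7.374271; φ = atan2(−cos α − cos β, d + sin α + sin β) − atan2(−2, p) = 0.318570 rad; t = (φ − α) mod 2π = 5.036575 rad, q = (φ − β) mod 2π = 4.601988 rad → L = 1.53·(5.036575 + 7.374271 + 4.601988) = 1.53·17.012834 = 26.029636 m
RSL: p² = d² − 2 + 2cos(α−β) − 2d(sin α + sin β) = 10.691248; p = √p² = 3.269747; φ = atan2(cos α + cos β, d − sin α − sin β) − atan2(2, p) = -0.656212 rad; t = (α − φ) mod 2π = 2.221393 rad, q = (β − φ) mod 2π = 2.655980 rad → L = 1.53·(2.221393 + 3.269747 + 2.655980) = 1.53·8.147120 = 12.465093 m
RLR: c = (6 − d² + 2cos(α−β) + 2d(sin α − sin β))/8 = -2.983873, |c| > 1 → infeasible
LRL: c = (6 − d² + 2cos(α−β) − 2d(sin α − sin β))/8 = -3.242973, |c| > 1 → infeasible
Shortest: RSL with L = 12.465093 m ≈ 12.4651 m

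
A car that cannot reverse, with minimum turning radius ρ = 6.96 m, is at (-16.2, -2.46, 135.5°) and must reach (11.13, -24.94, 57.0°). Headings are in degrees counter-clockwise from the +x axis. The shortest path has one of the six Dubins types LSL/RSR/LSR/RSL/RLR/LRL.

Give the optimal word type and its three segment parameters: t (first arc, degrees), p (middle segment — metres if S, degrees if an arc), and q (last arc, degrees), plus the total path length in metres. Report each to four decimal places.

LSL: t = 197.0049°, p = 29.7291 m, q = 84.4951°, L = 63.9243 m

Let ψ = atan2(Δy, Δx) = atan2(-22.48, 27.33) = -39.4386° be the start→goal bearing.
Normalize: d = |goal − start| / ρ = 35.387559/6.96 = 5.084419, α = (θ_start − ψ) mod 360° = 174.9386° = 3.053255 rad, β = (θ_goal − ψ) mod 360° = 96.4386° = 1.683172 rad.
Common terms: sin α = 0.088223, cos α = -0.996101, sin β = 0.993693, cos β = -0.112139, cos(α−β) = 0.199368, d² = 25.851320. Work in radians in the unit-radius frame; every candidate has L = ρ·(t + p + q).
LSL: p² = 2 + d² − 2cos(α−β) + 2d(sin α − sin β) = 18.245006; p = √p² = 4.271417; φ = atan2(cos β − cos α, d + sin α − sin β) = 0.208454 rad; t = (φ − α) mod 2π = 3.438385 rad, q = (β − φ) mod 2π = 1.474717 rad → L = 6.96·(3.438385 + 4.271417 + 1.474717) = 6.96·9.184519 = 63.924253 m
RSR: p² = 2 + d² − 2cos(α−β) + 2d(sin β − sin α) = 36.660162; p = √p² = 6.054764; φ = atan2(cos α − cos β, d − sin α + sin β) = -0.146518 rad; t = (α − φ) mod 2π = 3.199773 rad, q = (φ − β) mod 2π = 4.453495 rad → L = 6.96·(3.199773 + 6.054764 + 4.453495) = 6.96·13.708032 = 95.407905 m
LSR: p² = d² − 2 + 2cos(α−β) + 2d(sin α + sin β) = 35.251875; p = √p² = 5.937329; φ = atan2(−cos α − cos β, d + sin α + sin β) − atan2(−2, p) = 0.502740 rad; t = (φ − α) mod 2π = 3.732670 rad, q = (φ − β) mod 2π = 5.102753 rad → L = 6.96·(3.732670 + 5.937329 + 5.102753) = 6.96·14.772752 = 102.818353 m
RSL: p² = d² − 2 + 2cos(α−β) − 2d(sin α + sin β) = 13.248236; p = √p² = 3.639813; φ = atan2(cos α + cos β, d − sin α − sin β) − atan2(2, p) = -0.772562 rad; t = (α − φ) mod 2π = 3.825818 rad, q = (β − φ) mod 2π = 2.455734 rad → L = 6.96·(3.825818 + 3.639813 + 2.455734) = 6.96·9.921364 = 69.052696 m
RLR: c = (6 − d² + 2cos(α−β) + 2d(sin α − sin β))/8 = -3.582520, |c| > 1 → infeasible
LRL: c = (6 − d² + 2cos(α−β) − 2d(sin α − sin β))/8 = -1.280626, |c| > 1 → infeasible
Shortest: LSL with L = 63.924253 m ≈ 63.9243 m
Convert LSL to answer units (arcs ×180/π): t = 3.438385·180/π = 197.0049°, p = ρ·p = 6.96·4.271417 = 29.7291 m, q = 1.474717·180/π = 84.4951°, L = 63.9243 m.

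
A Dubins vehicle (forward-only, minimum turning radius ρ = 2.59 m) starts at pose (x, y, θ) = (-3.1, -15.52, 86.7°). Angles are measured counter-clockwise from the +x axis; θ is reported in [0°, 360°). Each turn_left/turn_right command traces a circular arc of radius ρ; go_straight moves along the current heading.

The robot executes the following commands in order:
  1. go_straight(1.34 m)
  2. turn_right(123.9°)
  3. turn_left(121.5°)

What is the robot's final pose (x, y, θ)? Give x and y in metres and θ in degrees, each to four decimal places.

set_pose: (x, y, θ) = (-3.1000, -15.5200, 86.7000°), ρ = 2.59
go_straight(1.34): x += 1.34·cos θ, y += 1.34·sin θ → (-3.0229, -14.1822, 86.7000°)
turn_right(123.9°): centre at ρ to the right, rotate −123.9° → (1.1288, -12.2683, -37.2000° ≡ 322.8000°)
turn_left(121.5°): centre at ρ to the left, rotate +121.5° → (5.2719, -10.4625, 444.3000° ≡ 84.3000°)

(5.2719, -10.4625, 84.3000°)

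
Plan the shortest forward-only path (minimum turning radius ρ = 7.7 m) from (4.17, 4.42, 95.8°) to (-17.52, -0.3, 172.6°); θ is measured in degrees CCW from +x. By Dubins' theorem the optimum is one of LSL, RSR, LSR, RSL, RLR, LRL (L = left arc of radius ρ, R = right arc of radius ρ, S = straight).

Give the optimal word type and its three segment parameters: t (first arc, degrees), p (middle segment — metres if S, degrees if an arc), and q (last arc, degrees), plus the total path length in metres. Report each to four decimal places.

Let ψ = atan2(Δy, Δx) = atan2(-4.72, -21.69) = -167.7232° be the start→goal bearing.
Normalize: d = |goal − start| / ρ = 22.197624/7.7 = 2.882808, α = (θ_start − ψ) mod 360° = 263.5232° = 4.599347 rad, β = (θ_goal − ψ) mod 360° = 340.3232° = 5.939760 rad.
Common terms: sin α = -0.993618, cos α = -0.112802, sin β = -0.336715, cos β = 0.941607, cos(α−β) = 0.228351, d² = 8.310584. Work in radians in the unit-radius frame; every candidate has L = ρ·(t + p + q).
LSL: p² = 2 + d² − 2cos(α−β) + 2d(sin α − sin β) = 6.066431; p = √p² = 2.463013; φ = atan2(cos β − cos α, d + sin α − sin β) = 0.442386 rad; t = (φ − α) mod 2π = 2.126224 rad, q = (β − φ) mod 2π = 5.497374 rad → L = 7.7·(2.126224 + 2.463013 + 5.497374) = 7.7·10.086611 = 77.666904 m
RSR: p² = 2 + d² − 2cos(α−β) + 2d(sin β − sin α) = 13.641332; p = √p² = 3.693417; φ = atan2(cos α − cos β, d − sin α + sin β) = -0.289510 rad; t = (α − φ) mod 2π = 4.888857 rad, q = (φ − β) mod 2π = 0.053915 rad → L = 7.7·(4.888857 + 3.693417 + 0.053915) = 7.7·8.636190 = 66.498662 m
LSR: p² = d² − 2 + 2cos(α−β) + 2d(sin α + sin β) = -0.902900 < 0 → infeasible
RSL: p² = d² − 2 + 2cos(α−β) − 2d(sin α + sin β) = 14.437470; p = √p² = 3.799667; φ = atan2(cos α + cos β, d − sin α − sin β) − atan2(2, p) = -0.290275 rad; t = (α − φ) mod 2π = 4.889622 rad, q = (β − φ) mod 2π = 6.230035 rad → L = 7.7·(4.889622 + 3.799667 + 6.230035) = 7.7·14.919324 = 114.878795 m
RLR: c = (6 − d² + 2cos(α−β) + 2d(sin α − sin β))/8 = -0.705167; p = 2π − arccos c = 3.929731 rad; φ = atan2(cos α − cos β, d − sin α + sin β) = -0.289510 rad; t = (α − φ + p/2) mod 2π = 0.570538 rad, q = (α − β − t + p) mod 2π = 2.018781 rad → L = 7.7·(0.570538 + 3.929731 + 2.018781) = 7.7·6.519049 = 50.196678 m
LRL: c = (6 − d² + 2cos(α−β) − 2d(sin α − sin β))/8 = 0.241696; p = 2π − arccos c = 4.956502 rad; φ = atan2(cos β − cos α, d + sin α − sin β) = 0.442386 rad; t = (φ − α + p/2) mod 2π = 4.604476 rad, q = (β − α − t + p) mod 2π = 1.692440 rad → L = 7.7·(4.604476 + 4.956502 + 1.692440) = 7.7·11.253418 = 86.651315 m
Shortest: RLR with L = 50.196678 m ≈ 50.1967 m
Convert RLR to answer units (arcs ×180/π): t = 0.570538·180/π = 32.6894°, p = 3.929731·180/π = 225.1570°, q = 2.018781·180/π = 115.6676°, L = 50.1967 m.

RLR: t = 32.6894°, p = 225.1570°, q = 115.6676°, L = 50.1967 m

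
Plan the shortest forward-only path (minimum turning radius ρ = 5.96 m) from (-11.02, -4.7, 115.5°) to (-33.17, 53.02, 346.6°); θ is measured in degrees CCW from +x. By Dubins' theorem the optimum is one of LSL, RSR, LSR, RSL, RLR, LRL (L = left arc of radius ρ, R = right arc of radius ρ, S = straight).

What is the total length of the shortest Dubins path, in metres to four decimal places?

70.6100 m

Let ψ = atan2(Δy, Δx) = atan2(57.72, -22.15) = 110.9943° be the start→goal bearing.
Normalize: d = |goal − start| / ρ = 61.824113/5.96 = 10.373173, α = (θ_start − ψ) mod 360° = 4.5057° = 0.078640 rad, β = (θ_goal − ψ) mod 360° = 235.6057° = 4.112096 rad.
Common terms: sin α = 0.078559, cos α = 0.996909, sin β = -0.825170, cos β = -0.564884, cos(α−β) = -0.627963, d² = 107.602723. Work in radians in the unit-radius frame; every candidate has L = ρ·(t + p + q).
LSL: p² = 2 + d² − 2cos(α−β) + 2d(sin α − sin β) = 129.607725; p = √p² = 11.384539; φ = atan2(cos β − cos α, d + sin α − sin β) = -0.137620 rad; t = (φ − α) mod 2π = 6.066926 rad, q = (β − φ) mod 2π = 4.249715 rad → L = 5.96·(6.066926 + 11.384539 + 4.249715) = 5.96·21.701180 = 129.339033 m
RSR: p² = 2 + d² − 2cos(α−β) + 2d(sin β − sin α) = 92.109574; p = √p² = 9.597373; φ = atan2(cos α − cos β, d − sin α + sin β) = 0.163458 rad; t = (α − φ) mod 2π = 6.198367 rad, q = (φ − β) mod 2π = 2.334548 rad → L = 5.96·(6.198367 + 9.597373 + 2.334548) = 5.96·18.130288 = 108.056517 m
LSR: p² = d² − 2 + 2cos(α−β) + 2d(sin α + sin β) = 88.857344; p = √p² = 9.426417; φ = atan2(−cos α − cos β, d + sin α + sin β) − atan2(−2, p) = 0.164221 rad; t = (φ − α) mod 2π = 0.085581 rad, q = (φ − β) mod 2π = 2.335310 rad → L = 5.96·(0.085581 + 9.426417 + 2.335310) = 5.96·11.847309 = 70.609960 m
RSL: p² = d² − 2 + 2cos(α−β) − 2d(sin α + sin β) = 119.836251; p = √p² = 10.946975; φ = atan2(cos α + cos β, d − sin α − sin β) − atan2(2, p) = -0.141873 rad; t = (α − φ) mod 2π = 0.220513 rad, q = (β − φ) mod 2π = 4.253969 rad → L = 5.96·(0.220513 + 10.946975 + 4.253969) = 5.96·15.421457 = 91.911886 m
RLR: c = (6 − d² + 2cos(α−β) + 2d(sin α − sin β))/8 = -10.513697, |c| > 1 → infeasible
LRL: c = (6 − d² + 2cos(α−β) − 2d(sin α − sin β))/8 = -15.200966, |c| > 1 → infeasible
Shortest: LSR with L = 70.609960 m ≈ 70.6100 m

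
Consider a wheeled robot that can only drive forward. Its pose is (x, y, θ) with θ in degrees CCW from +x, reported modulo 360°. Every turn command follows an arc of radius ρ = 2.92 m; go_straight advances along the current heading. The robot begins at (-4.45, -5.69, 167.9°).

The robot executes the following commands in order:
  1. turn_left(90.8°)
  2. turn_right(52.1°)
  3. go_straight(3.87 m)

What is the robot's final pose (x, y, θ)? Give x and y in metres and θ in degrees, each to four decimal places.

set_pose: (x, y, θ) = (-4.4500, -5.6900, 167.9000°), ρ = 2.92
turn_left(90.8°): centre at ρ to the left, rotate +90.8° → (-7.9255, -7.9730, 258.7000°)
turn_right(52.1°): centre at ρ to the right, rotate −52.1° → (-9.4814, -10.0117, 206.6000°)
go_straight(3.87): x += 3.87·cos θ, y += 3.87·sin θ → (-12.9418, -11.7446, 206.6000°)

(-12.9418, -11.7446, 206.6000°)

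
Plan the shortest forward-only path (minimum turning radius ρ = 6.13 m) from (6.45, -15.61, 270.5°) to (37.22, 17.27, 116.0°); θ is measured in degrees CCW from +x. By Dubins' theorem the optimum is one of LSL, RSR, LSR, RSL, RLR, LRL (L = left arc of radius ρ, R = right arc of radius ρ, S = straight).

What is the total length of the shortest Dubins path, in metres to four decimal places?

57.6843 m

Let ψ = atan2(Δy, Δx) = atan2(32.88, 30.77) = 46.8987° be the start→goal bearing.
Normalize: d = |goal − start| / ρ = 45.032070/6.13 = 7.346178, α = (θ_start − ψ) mod 360° = 223.6013° = 3.902580 rad, β = (θ_goal − ψ) mod 360° = 69.1013° = 1.206046 rad.
Common terms: sin α = -0.689636, cos α = -0.724156, sin β = 0.934213, cos β = 0.356716, cos(α−β) = -0.902585, d² = 53.966328. Work in radians in the unit-radius frame; every candidate has L = ρ·(t + p + q).
LSL: p² = 2 + d² − 2cos(α−β) + 2d(sin α − sin β) = 33.913328; p = √p² = 5.823515; φ = atan2(cos β − cos α, d + sin α − sin β) = 0.186687 rad; t = (φ − α) mod 2π = 2.567293 rad, q = (β − φ) mod 2π = 1.019359 rad → L = 6.13·(2.567293 + 5.823515 + 1.019359) = 6.13·9.410167 = 57.684322 m
RSR: p² = 2 + d² − 2cos(α−β) + 2d(sin β − sin α) = 81.629669; p = √p² = 9.034914; φ = atan2(cos α − cos β, d − sin α + sin β) = -0.119920 rad; t = (α − φ) mod 2π = 4.022500 rad, q = (φ − β) mod 2π = 4.957219 rad → L = 6.13·(4.022500 + 9.034914 + 4.957219) = 6.13·18.014633 = 110.429700 m
LSR: p² = d² − 2 + 2cos(α−β) + 2d(sin α + sin β) = 53.754560; p = √p² = 7.331750; φ = atan2(−cos α − cos β, d + sin α + sin β) − atan2(−2, p) = 0.314675 rad; t = (φ − α) mod 2π = 2.695281 rad, q = (φ − β) mod 2π = 5.391815 rad → L = 6.13·(2.695281 + 7.331750 + 5.391815) = 6.13·15.418846 = 94.517526 m
RSL: p² = d² − 2 + 2cos(α−β) − 2d(sin α + sin β) = 46.567754; p = √p² = 6.824057; φ = atan2(cos α + cos β, d − sin α − sin β) − atan2(2, p) = -0.336791 rad; t = (α − φ) mod 2π = 4.239371 rad, q = (β − φ) mod 2π = 1.542837 rad → L = 6.13·(4.239371 + 6.824057 + 1.542837) = 6.13·12.606265 = 77.276403 m
RLR: c = (6 − d² + 2cos(α−β) + 2d(sin α − sin β))/8 = -9.203709, |c| > 1 → infeasible
LRL: c = (6 − d² + 2cos(α−β) − 2d(sin α − sin β))/8 = -3.239166, |c| > 1 → infeasible
Shortest: LSL with L = 57.684322 m ≈ 57.6843 m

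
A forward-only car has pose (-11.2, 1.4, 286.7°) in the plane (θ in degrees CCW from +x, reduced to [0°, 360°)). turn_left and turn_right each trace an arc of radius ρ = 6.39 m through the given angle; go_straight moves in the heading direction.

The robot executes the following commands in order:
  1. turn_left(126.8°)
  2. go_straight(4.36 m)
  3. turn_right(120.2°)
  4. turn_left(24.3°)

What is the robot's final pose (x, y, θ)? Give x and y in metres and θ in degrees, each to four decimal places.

(15.2162, -0.5244, 317.6000°)

set_pose: (x, y, θ) = (-11.2000, 1.4000, 286.7000°), ρ = 6.39
turn_left(126.8°): centre at ρ to the left, rotate +126.8° → (0.0571, -0.5647, 413.5000° ≡ 53.5000°)
go_straight(4.36): x += 4.36·cos θ, y += 4.36·sin θ → (2.6506, 2.9401, 53.5000°)
turn_right(120.2°): centre at ρ to the right, rotate −120.2° → (13.6561, 1.6668, -66.7000° ≡ 293.3000°)
turn_left(24.3°): centre at ρ to the left, rotate +24.3° → (15.2162, -0.5244, 317.6000°)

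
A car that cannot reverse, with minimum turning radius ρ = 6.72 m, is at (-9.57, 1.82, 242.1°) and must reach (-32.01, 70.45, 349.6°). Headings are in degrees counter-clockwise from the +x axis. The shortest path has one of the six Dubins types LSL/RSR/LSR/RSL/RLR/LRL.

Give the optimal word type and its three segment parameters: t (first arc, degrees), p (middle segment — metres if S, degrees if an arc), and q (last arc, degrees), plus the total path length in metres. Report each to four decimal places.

RSR: t = 135.3549°, p = 61.4830 m, q = 117.1451°, L = 91.0978 m

Let ψ = atan2(Δy, Δx) = atan2(68.63, -22.44) = 108.1062° be the start→goal bearing.
Normalize: d = |goal − start| / ρ = 72.205474/6.72 = 10.744862, α = (θ_start − ψ) mod 360° = 133.9938° = 2.338632 rad, β = (θ_goal − ψ) mod 360° = 241.4938° = 4.214861 rad.
Common terms: sin α = 0.719415, cos α = -0.694580, sin β = -0.878765, cos β = -0.477254, cos(α−β) = -0.300706, d² = 115.452064. Work in radians in the unit-radius frame; every candidate has L = ρ·(t + p + q).
LSL: p² = 2 + d² − 2cos(α−β) + 2d(sin α − sin β) = 152.397936; p = √p² = 12.344956; φ = atan2(cos β − cos α, d + sin α − sin β) = 0.017605 rad; t = (φ − α) mod 2π = 3.962158 rad, q = (β − φ) mod 2π = 4.197256 rad → L = 6.72·(3.962158 + 12.344956 + 4.197256) = 6.72·20.504370 = 137.789367 m
RSR: p² = 2 + d² − 2cos(α−β) + 2d(sin β − sin α) = 83.709016; p = √p² = 9.149263; φ = atan2(cos α − cos β, d − sin α + sin β) = -0.023756 rad; t = (α − φ) mod 2π = 2.362388 rad, q = (φ − β) mod 2π = 2.044568 rad → L = 6.72·(2.362388 + 9.149263 + 2.044568) = 6.72·13.556220 = 91.097795 m
LSR: p² = d² − 2 + 2cos(α−β) + 2d(sin α + sin β) = 109.426267; p = √p² = 10.460701; φ = atan2(−cos α − cos β, d + sin α + sin β) − atan2(−2, p) = 0.299165 rad; t = (φ − α) mod 2π = 4.243718 rad, q = (φ − β) mod 2π = 2.367489 rad → L = 6.72·(4.243718 + 10.460701 + 2.367489) = 6.72·17.071907 = 114.723217 m
RSL: p² = d² − 2 + 2cos(α−β) − 2d(sin α + sin β) = 116.275039; p = √p² = 10.783090; φ = atan2(cos α + cos β, d − sin α − sin β) − atan2(2, p) = -0.290447 rad; t = (α − φ) mod 2π = 2.629079 rad, q = (β − φ) mod 2π = 4.505308 rad → L = 6.72·(2.629079 + 10.783090 + 4.505308) = 6.72·17.917478 = 120.405453 m
RLR: c = (6 − d² + 2cos(α−β) + 2d(sin α − sin β))/8 = -9.463627, |c| > 1 → infeasible
LRL: c = (6 − d² + 2cos(α−β) − 2d(sin α − sin β))/8 = -18.049742, |c| > 1 → infeasible
Shortest: RSR with L = 91.097795 m ≈ 91.0978 m
Convert RSR to answer units (arcs ×180/π): t = 2.362388·180/π = 135.3549°, p = ρ·p = 6.72·9.149263 = 61.4830 m, q = 2.044568·180/π = 117.1451°, L = 91.0978 m.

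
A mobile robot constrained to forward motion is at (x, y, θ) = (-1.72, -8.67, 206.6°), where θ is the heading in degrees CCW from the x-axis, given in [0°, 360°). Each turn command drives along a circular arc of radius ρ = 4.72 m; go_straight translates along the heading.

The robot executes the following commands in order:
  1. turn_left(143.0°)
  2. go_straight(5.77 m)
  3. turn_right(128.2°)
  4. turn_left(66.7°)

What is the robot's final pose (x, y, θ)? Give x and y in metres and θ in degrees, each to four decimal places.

(6.1209, -31.7644, 288.1000°)

set_pose: (x, y, θ) = (-1.7200, -8.6700, 206.6000°), ρ = 4.72
turn_left(143.0°): centre at ρ to the left, rotate +143.0° → (-0.4586, -17.5329, 349.6000°)
go_straight(5.77): x += 5.77·cos θ, y += 5.77·sin θ → (5.2166, -18.5745, 349.6000°)
turn_right(128.2°): centre at ρ to the right, rotate −128.2° → (7.4859, -26.7574, 221.4000°)
turn_left(66.7°): centre at ρ to the left, rotate +66.7° → (6.1209, -31.7644, 288.1000°)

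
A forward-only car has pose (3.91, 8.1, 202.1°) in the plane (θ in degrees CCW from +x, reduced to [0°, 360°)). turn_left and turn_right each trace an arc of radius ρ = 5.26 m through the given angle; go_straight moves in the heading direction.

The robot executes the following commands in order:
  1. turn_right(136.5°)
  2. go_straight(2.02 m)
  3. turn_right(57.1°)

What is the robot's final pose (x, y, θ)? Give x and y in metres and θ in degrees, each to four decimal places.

set_pose: (x, y, θ) = (3.9100, 8.1000, 202.1000°), ρ = 5.26
turn_right(136.5°): centre at ρ to the right, rotate −136.5° → (-2.8591, 15.1465, 65.6000°)
go_straight(2.02): x += 2.02·cos θ, y += 2.02·sin θ → (-2.0247, 16.9861, 65.6000°)
turn_right(57.1°): centre at ρ to the right, rotate −57.1° → (1.9881, 20.0153, 8.5000°)

(1.9881, 20.0153, 8.5000°)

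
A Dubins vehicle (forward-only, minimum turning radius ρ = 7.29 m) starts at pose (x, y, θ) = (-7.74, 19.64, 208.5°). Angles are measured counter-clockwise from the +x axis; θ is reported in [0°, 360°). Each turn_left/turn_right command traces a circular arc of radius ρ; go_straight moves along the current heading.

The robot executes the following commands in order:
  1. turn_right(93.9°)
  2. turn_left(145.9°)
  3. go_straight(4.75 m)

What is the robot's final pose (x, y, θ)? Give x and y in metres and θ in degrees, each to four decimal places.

set_pose: (x, y, θ) = (-7.7400, 19.6400, 208.5000°), ρ = 7.29
turn_right(93.9°): centre at ρ to the right, rotate −93.9° → (-17.8468, 23.0119, 114.6000°)
turn_left(145.9°): centre at ρ to the left, rotate +145.9° → (-31.6652, 21.1804, 260.5000°)
go_straight(4.75): x += 4.75·cos θ, y += 4.75·sin θ → (-32.4491, 16.4955, 260.5000°)

(-32.4491, 16.4955, 260.5000°)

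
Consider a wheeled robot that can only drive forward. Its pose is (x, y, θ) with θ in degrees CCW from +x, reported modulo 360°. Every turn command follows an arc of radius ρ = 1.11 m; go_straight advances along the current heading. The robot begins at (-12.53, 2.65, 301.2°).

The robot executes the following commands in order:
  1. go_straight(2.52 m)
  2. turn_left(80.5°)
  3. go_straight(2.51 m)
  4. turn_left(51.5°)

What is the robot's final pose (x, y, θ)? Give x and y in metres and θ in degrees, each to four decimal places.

set_pose: (x, y, θ) = (-12.5300, 2.6500, 301.2000°), ρ = 1.11
go_straight(2.52): x += 2.52·cos θ, y += 2.52·sin θ → (-11.2246, 0.4945, 301.2000°)
turn_left(80.5°): centre at ρ to the left, rotate +80.5° → (-9.8647, 0.0382, 381.7000° ≡ 21.7000°)
go_straight(2.51): x += 2.51·cos θ, y += 2.51·sin θ → (-7.5326, 0.9662, 21.7000°)
turn_left(51.5°): centre at ρ to the left, rotate +51.5° → (-6.8804, 1.6767, 73.2000°)

(-6.8804, 1.6767, 73.2000°)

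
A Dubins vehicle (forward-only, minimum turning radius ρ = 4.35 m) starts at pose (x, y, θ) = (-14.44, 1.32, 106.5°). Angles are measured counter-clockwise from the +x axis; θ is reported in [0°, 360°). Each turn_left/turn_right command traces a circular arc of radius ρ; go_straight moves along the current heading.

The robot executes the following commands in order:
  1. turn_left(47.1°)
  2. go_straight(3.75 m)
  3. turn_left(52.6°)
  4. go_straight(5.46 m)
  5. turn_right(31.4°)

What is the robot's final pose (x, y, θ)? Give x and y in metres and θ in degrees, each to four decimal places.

set_pose: (x, y, θ) = (-14.4400, 1.3200, 106.5000°), ρ = 4.35
turn_left(47.1°): centre at ρ to the left, rotate +47.1° → (-16.6767, 3.9809, 153.6000°)
go_straight(3.75): x += 3.75·cos θ, y += 3.75·sin θ → (-20.0356, 5.6483, 153.6000°)
turn_left(52.6°): centre at ρ to the left, rotate +52.6° → (-23.8903, 5.6550, 206.2000°)
go_straight(5.46): x += 5.46·cos θ, y += 5.46·sin θ → (-28.7894, 3.2444, 206.2000°)
turn_right(31.4°): centre at ρ to the right, rotate −31.4° → (-31.1042, 2.8153, 174.8000°)

(-31.1042, 2.8153, 174.8000°)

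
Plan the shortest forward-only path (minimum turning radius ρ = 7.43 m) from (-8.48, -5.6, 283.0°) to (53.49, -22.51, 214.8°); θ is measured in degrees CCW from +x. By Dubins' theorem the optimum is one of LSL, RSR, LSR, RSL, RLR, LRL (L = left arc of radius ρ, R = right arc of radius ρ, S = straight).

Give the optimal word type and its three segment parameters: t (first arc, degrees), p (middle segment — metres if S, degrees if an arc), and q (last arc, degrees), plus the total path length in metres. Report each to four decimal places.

Let ψ = atan2(Δy, Δx) = atan2(-16.91, 61.97) = -15.2629° be the start→goal bearing.
Normalize: d = |goal − start| / ρ = 64.235730/7.43 = 8.645455, α = (θ_start − ψ) mod 360° = 298.2629° = 5.205670 rad, β = (θ_goal − ψ) mod 360° = 230.0629° = 4.015356 rad.
Common terms: sin α = -0.880784, cos α = 0.473519, sin β = -0.766750, cos β = -0.641946, cos(α−β) = 0.371368, d² = 74.743890. Work in radians in the unit-radius frame; every candidate has L = ρ·(t + p + q).
LSL: p² = 2 + d² − 2cos(α−β) + 2d(sin α − sin β) = 74.029408; p = √p² = 8.604034; φ = atan2(cos β − cos α, d + sin α − sin β) = -0.130010 rad; t = (φ − α) mod 2π = 0.947505 rad, q = (β − φ) mod 2π = 4.145366 rad → L = 7.43·(0.947505 + 8.604034 + 4.145366) = 7.43·13.696905 = 101.768006 m
RSR: p² = 2 + d² − 2cos(α−β) + 2d(sin β − sin α) = 77.972901; p = √p² = 8.830227; φ = atan2(cos α − cos β, d − sin α + sin β) = 0.126662 rad; t = (α − φ) mod 2π = 5.079009 rad, q = (φ − β) mod 2π = 2.394491 rad → L = 7.43·(5.079009 + 8.830227 + 2.394491) = 7.43·16.303726 = 121.136687 m
LSR: p² = d² − 2 + 2cos(α−β) + 2d(sin α + sin β) = 44.999266; p = √p² = 6.708149; φ = atan2(−cos α − cos β, d + sin α + sin β) − atan2(−2, p) = 0.313817 rad; t = (φ − α) mod 2π = 1.391332 rad, q = (φ − β) mod 2π = 2.581647 rad → L = 7.43·(1.391332 + 6.708149 + 2.581647) = 7.43·10.681129 = 79.360785 m
RSL: p² = d² − 2 + 2cos(α−β) − 2d(sin α + sin β) = 101.973986; p = √p² = 10.098217; φ = atan2(cos α + cos β, d − sin α − sin β) − atan2(2, p) = -0.211886 rad; t = (α − φ) mod 2π = 5.417557 rad, q = (β − φ) mod 2π = 4.227242 rad → L = 7.43·(5.417557 + 10.098217 + 4.227242) = 7.43·19.743016 = 146.690607 m
RLR: c = (6 − d² + 2cos(α−β) + 2d(sin α − sin β))/8 = -8.746613, |c| > 1 → infeasible
LRL: c = (6 − d² + 2cos(α−β) − 2d(sin α − sin β))/8 = -8.253676, |c| > 1 → infeasible
Shortest: LSR with L = 79.360785 m ≈ 79.3608 m
Convert LSR to answer units (arcs ×180/π): t = 1.391332·180/π = 79.7175°, p = ρ·p = 7.43·6.708149 = 49.8415 m, q = 2.581647·180/π = 147.9175°, L = 79.3608 m.

LSR: t = 79.7175°, p = 49.8415 m, q = 147.9175°, L = 79.3608 m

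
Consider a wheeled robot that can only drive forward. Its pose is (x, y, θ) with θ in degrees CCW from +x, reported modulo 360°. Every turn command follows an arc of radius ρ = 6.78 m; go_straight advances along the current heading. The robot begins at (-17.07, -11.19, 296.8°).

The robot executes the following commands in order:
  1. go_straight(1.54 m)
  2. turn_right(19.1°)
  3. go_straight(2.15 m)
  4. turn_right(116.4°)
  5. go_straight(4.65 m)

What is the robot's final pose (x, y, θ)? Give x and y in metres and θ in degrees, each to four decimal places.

(-28.7176, -22.6834, 161.3000°)

set_pose: (x, y, θ) = (-17.0700, -11.1900, 296.8000°), ρ = 6.78
go_straight(1.54): x += 1.54·cos θ, y += 1.54·sin θ → (-16.3756, -12.5646, 296.8000°)
turn_right(19.1°): centre at ρ to the right, rotate −19.1° → (-15.7085, -14.7131, 277.7000°)
go_straight(2.15): x += 2.15·cos θ, y += 2.15·sin θ → (-15.4204, -16.8437, 277.7000°)
turn_right(116.4°): centre at ρ to the right, rotate −116.4° → (-24.3131, -24.1742, 161.3000°)
go_straight(4.65): x += 4.65·cos θ, y += 4.65·sin θ → (-28.7176, -22.6834, 161.3000°)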